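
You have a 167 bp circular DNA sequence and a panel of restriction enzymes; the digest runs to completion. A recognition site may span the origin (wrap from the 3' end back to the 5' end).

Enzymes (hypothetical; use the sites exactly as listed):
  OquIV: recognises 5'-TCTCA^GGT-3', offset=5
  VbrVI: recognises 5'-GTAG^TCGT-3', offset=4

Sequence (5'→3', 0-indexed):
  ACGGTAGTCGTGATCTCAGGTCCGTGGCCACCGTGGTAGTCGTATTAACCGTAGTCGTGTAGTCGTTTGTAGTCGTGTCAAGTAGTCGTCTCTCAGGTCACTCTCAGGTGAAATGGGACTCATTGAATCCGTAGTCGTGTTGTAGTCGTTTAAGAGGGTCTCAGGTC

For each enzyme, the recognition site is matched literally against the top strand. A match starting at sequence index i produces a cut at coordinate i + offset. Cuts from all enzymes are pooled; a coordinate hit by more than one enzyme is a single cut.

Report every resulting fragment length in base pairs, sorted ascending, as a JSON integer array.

Site scan:
  OquIV (TCTCAGGT, off=5): starts [13, 90, 101, 158] → cuts [18, 95, 106, 163]
  VbrVI (GTAGTCGT, off=4): starts [3, 35, 50, 58, 68, 81, 130, 141] → cuts [7, 39, 54, 62, 72, 85, 134, 145]

All cut coordinates (distinct, sorted): [7, 18, 39, 54, 62, 72, 85, 95, 106, 134, 145, 163]

Fragments:
  7→18: 11 bp
  18→39: 21 bp
  39→54: 15 bp
  54→62: 8 bp
  62→72: 10 bp
  72→85: 13 bp
  85→95: 10 bp
  95→106: 11 bp
  106→134: 28 bp
  134→145: 11 bp
  145→163: 18 bp
  163→7 (wrap): 167-163+7 = 11 bp

[8,10,10,11,11,11,11,13,15,18,21,28]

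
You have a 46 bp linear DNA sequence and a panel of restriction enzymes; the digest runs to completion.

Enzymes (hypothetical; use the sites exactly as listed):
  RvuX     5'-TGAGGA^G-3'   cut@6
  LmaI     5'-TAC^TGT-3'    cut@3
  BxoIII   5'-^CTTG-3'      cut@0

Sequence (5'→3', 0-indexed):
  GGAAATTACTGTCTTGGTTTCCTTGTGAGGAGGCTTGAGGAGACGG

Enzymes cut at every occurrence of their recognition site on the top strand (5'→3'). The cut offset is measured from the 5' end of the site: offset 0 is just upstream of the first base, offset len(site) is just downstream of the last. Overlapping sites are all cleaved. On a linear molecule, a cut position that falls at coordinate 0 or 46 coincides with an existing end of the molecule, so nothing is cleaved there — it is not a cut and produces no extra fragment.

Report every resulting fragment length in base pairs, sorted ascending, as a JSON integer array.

Scan for sites:
  RvuX (TGAGGAG, off=6): starts [25, 35] → cuts [31, 41]
  LmaI (TACTGT, off=3): starts [6] → cuts [9]
  BxoIII (CTTG, off=0): starts [12, 21, 33] → cuts [12, 21, 33]

All cut coordinates (distinct, sorted): [9, 12, 21, 31, 33, 41]

Fragments:
  [0,9): 9 bp
  [9,12): 3 bp
  [12,21): 9 bp
  [21,31): 10 bp
  [31,33): 2 bp
  [33,41): 8 bp
  [41,46): 5 bp

[2,3,5,8,9,9,10]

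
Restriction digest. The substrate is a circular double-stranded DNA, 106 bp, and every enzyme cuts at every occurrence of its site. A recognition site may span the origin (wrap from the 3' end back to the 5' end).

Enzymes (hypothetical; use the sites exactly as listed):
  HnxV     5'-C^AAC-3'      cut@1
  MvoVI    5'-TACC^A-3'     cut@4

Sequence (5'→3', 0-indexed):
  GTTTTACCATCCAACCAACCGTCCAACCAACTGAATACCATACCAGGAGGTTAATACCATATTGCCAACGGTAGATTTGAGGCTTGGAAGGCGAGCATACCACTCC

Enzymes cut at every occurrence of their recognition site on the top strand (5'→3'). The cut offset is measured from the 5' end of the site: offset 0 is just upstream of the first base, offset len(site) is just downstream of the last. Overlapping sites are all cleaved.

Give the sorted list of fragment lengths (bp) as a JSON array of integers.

Site scan:
  HnxV CAAC/1: at [11, 15, 23, 27, 65] ⇒ [12, 16, 24, 28, 66]
  MvoVI TACCA/4: at [4, 35, 40, 54, 97] ⇒ [8, 39, 44, 58, 101]

All cut coordinates (distinct, sorted): [8, 12, 16, 24, 28, 39, 44, 58, 66, 101]

Fragments:
  8→12: 4 bp
  12→16: 4 bp
  16→24: 8 bp
  24→28: 4 bp
  28→39: 11 bp
  39→44: 5 bp
  44→58: 14 bp
  58→66: 8 bp
  66→101: 35 bp
  101→8 (wrap): 106-101+8 = 13 bp

[4,4,4,5,8,8,11,13,14,35]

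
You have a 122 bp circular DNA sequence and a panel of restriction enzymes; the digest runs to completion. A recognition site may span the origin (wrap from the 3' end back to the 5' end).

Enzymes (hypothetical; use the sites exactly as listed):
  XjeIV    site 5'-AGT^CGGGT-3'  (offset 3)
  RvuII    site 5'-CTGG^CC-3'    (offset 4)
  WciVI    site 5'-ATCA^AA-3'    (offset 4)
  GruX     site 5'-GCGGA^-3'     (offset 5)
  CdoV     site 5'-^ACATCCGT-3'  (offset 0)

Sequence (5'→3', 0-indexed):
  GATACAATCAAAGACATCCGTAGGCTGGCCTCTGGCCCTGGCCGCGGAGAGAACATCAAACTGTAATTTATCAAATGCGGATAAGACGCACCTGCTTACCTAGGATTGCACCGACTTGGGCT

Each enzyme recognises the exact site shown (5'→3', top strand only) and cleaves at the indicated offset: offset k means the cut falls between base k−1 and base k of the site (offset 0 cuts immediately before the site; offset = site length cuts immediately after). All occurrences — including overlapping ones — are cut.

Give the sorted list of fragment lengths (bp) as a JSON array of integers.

Per-enzyme occurrences:
  XjeIV (AGTCGGGT, off=3): no sites
  RvuII (CTGGCC, off=4): starts [24, 31, 37] → cuts [28, 35, 41]
  WciVI (ATCAAA, off=4): starts [6, 54, 69] → cuts [10, 58, 73]
  GruX (GCGGA, off=5): starts [43, 76] → cuts [48, 81]
  CdoV (ACATCCGT, off=0): starts [13] → cuts [13]

All cut coordinates (distinct, sorted): [10, 13, 28, 35, 41, 48, 58, 73, 81]

Fragments:
  10→13: 3 bp
  13→28: 15 bp
  28→35: 7 bp
  35→41: 6 bp
  41→48: 7 bp
  48→58: 10 bp
  58→73: 15 bp
  73→81: 8 bp
  81→10 (wrap): 122-81+10 = 51 bp

[3,6,7,7,8,10,15,15,51]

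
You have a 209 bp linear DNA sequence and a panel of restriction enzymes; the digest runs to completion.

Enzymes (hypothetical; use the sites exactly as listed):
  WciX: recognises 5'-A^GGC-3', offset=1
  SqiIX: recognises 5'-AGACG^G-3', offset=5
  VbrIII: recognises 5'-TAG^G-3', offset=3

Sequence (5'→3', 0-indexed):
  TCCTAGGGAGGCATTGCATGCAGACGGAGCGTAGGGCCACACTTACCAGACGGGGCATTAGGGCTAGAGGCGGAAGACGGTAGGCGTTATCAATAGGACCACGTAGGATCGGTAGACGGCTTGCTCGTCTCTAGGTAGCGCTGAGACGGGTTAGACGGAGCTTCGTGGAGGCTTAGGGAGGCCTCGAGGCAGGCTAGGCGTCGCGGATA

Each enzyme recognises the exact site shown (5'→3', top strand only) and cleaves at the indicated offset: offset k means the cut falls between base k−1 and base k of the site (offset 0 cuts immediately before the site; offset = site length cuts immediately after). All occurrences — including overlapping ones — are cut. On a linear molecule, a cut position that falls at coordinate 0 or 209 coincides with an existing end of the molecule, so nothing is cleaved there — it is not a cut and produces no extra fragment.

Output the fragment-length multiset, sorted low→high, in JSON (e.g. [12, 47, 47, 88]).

[1,1,3,3,3,4,5,6,7,7,8,8,9,9,10,11,12,12,12,13,14,16,17,18]

Per-enzyme occurrences:
  WciX (AGGC, off=1): starts [8, 67, 81, 168, 178, 186, 190, 195] → cuts [9, 68, 82, 169, 179, 187, 191, 196]
  SqiIX (AGACGG, off=5): starts [21, 47, 74, 113, 143, 152] → cuts [26, 52, 79, 118, 148, 157]
  VbrIII (TAGG, off=3): starts [3, 31, 58, 80, 93, 103, 131, 173, 194] → cuts [6, 34, 61, 83, 96, 106, 134, 176, 197]

Pooled cuts: [6, 9, 26, 34, 52, 61, 68, 79, 82, 83, 96, 106, 118, 134, 148, 157, 169, 176, 179, 187, 191, 196, 197]

Fragments:
  [0,6): 6 bp
  [6,9): 3 bp
  [9,26): 17 bp
  [26,34): 8 bp
  [34,52): 18 bp
  [52,61): 9 bp
  [61,68): 7 bp
  [68,79): 11 bp
  [79,82): 3 bp
  [82,83): 1 bp
  [83,96): 13 bp
  [96,106): 10 bp
  [106,118): 12 bp
  [118,134): 16 bp
  [134,148): 14 bp
  [148,157): 9 bp
  [157,169): 12 bp
  [169,176): 7 bp
  [176,179): 3 bp
  [179,187): 8 bp
  [187,191): 4 bp
  [191,196): 5 bp
  [196,197): 1 bp
  [197,209): 12 bp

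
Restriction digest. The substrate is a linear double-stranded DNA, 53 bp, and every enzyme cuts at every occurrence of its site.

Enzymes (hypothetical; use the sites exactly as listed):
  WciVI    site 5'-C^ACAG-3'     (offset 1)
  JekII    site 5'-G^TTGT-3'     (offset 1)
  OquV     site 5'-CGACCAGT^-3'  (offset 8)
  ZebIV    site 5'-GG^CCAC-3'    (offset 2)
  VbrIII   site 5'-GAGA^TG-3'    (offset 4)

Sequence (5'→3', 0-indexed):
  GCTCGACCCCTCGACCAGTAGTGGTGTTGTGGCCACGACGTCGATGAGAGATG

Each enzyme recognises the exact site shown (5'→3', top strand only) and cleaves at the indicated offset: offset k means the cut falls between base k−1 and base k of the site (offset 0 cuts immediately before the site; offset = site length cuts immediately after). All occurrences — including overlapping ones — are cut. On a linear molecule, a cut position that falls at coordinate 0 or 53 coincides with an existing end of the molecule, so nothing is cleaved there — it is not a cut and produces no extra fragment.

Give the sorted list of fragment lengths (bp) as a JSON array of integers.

Site scan:
  WciVI (CACAG, off=1): no sites
  JekII GTTGT/1: at [25] ⇒ [26]
  OquV CGACCAGT/8: at [11] ⇒ [19]
  ZebIV GGCCAC/2: at [30] ⇒ [32]
  VbrIII GAGATG/4: at [47] ⇒ [51]

Pooled cuts: [19, 26, 32, 51]

Fragment lengths:
  [0,19): 19 bp
  [19,26): 7 bp
  [26,32): 6 bp
  [32,51): 19 bp
  [51,53): 2 bp

[2,6,7,19,19]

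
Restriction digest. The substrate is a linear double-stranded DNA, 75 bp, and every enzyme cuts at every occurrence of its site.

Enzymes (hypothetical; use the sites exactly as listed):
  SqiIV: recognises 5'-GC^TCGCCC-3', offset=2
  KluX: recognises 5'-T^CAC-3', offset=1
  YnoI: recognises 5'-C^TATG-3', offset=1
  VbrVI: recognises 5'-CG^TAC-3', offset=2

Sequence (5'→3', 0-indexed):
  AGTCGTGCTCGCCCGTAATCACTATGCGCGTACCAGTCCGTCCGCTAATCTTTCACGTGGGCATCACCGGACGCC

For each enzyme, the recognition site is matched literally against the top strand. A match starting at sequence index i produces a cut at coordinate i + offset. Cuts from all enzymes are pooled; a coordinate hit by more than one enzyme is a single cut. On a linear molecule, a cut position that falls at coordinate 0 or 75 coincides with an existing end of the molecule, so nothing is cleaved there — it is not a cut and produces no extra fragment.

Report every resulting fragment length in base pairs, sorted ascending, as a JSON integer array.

Scan for sites:
  SqiIV GCTCGCCC/2: at [6] ⇒ [8]
  KluX TCAC/1: at [18, 52, 63] ⇒ [19, 53, 64]
  YnoI CTATG/1: at [21] ⇒ [22]
  VbrVI CGTAC/2: at [28] ⇒ [30]

All cut coordinates (distinct, sorted): [8, 19, 22, 30, 53, 64]

Fragment lengths:
  [0,8): 8 bp
  [8,19): 11 bp
  [19,22): 3 bp
  [22,30): 8 bp
  [30,53): 23 bp
  [53,64): 11 bp
  [64,75): 11 bp

[3,8,8,11,11,11,23]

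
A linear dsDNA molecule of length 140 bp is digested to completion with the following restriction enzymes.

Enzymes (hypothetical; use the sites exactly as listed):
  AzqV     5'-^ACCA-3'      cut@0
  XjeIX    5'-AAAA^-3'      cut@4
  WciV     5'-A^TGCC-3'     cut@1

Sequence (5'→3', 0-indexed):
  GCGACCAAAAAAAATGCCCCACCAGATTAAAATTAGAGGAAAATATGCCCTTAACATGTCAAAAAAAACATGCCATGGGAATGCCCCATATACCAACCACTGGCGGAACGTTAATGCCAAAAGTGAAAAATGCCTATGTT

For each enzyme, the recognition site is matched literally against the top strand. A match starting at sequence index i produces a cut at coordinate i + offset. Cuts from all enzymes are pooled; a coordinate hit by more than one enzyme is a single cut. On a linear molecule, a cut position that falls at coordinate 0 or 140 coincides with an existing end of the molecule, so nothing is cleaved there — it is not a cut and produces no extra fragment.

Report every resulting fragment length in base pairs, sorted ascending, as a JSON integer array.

Per-enzyme occurrences:
  AzqV ACCA/0: at [3, 20, 91, 95] ⇒ [3, 20, 91, 95]
  XjeIX AAAA/4: at [6, 7, 8, 9, 10, 28, 39, 60, 61, 62, 63, 64, 118, 125, 126] ⇒ [10, 11, 12, 13, 14, 32, 43, 64, 65, 66, 67, 68, 122, 129, 130]
  WciV ATGCC/1: at [13, 44, 69, 80, 113, 129] ⇒ [14, 45, 70, 81, 114, 130]

All cut coordinates (distinct, sorted): [3, 10, 11, 12, 13, 14, 20, 32, 43, 45, 64, 65, 66, 67, 68, 70, 81, 91, 95, 114, 122, 129, 130]

Fragments:
  [0,3): 3 bp
  [3,10): 7 bp
  [10,11): 1 bp
  [11,12): 1 bp
  [12,13): 1 bp
  [13,14): 1 bp
  [14,20): 6 bp
  [20,32): 12 bp
  [32,43): 11 bp
  [43,45): 2 bp
  [45,64): 19 bp
  [64,65): 1 bp
  [65,66): 1 bp
  [66,67): 1 bp
  [67,68): 1 bp
  [68,70): 2 bp
  [70,81): 11 bp
  [81,91): 10 bp
  [91,95): 4 bp
  [95,114): 19 bp
  [114,122): 8 bp
  [122,129): 7 bp
  [129,130): 1 bp
  [130,140): 10 bp

[1,1,1,1,1,1,1,1,1,2,2,3,4,6,7,7,8,10,10,11,11,12,19,19]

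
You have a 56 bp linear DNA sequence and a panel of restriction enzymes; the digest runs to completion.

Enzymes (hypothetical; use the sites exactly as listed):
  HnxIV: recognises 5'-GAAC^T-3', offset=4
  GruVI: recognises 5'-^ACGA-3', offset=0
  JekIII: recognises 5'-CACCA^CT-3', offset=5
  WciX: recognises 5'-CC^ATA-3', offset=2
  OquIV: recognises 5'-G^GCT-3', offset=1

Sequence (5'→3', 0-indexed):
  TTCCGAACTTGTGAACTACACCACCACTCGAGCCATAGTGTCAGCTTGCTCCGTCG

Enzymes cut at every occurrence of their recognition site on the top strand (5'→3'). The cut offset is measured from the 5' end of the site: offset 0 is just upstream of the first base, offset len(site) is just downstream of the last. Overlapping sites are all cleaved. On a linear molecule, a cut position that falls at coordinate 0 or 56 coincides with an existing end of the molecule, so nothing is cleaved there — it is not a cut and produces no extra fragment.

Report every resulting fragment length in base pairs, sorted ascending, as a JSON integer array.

Scan for sites:
  HnxIV (GAACT, off=4): starts [4, 12] → cuts [8, 16]
  GruVI (ACGA, off=0): no sites
  JekIII (CACCACT, off=5): starts [21] → cuts [26]
  WciX (CCATA, off=2): starts [32] → cuts [34]
  OquIV (GGCT, off=1): no sites

Pooled cuts: [8, 16, 26, 34]

Fragments:
  [0,8): 8 bp
  [8,16): 8 bp
  [16,26): 10 bp
  [26,34): 8 bp
  [34,56): 22 bp

[8,8,8,10,22]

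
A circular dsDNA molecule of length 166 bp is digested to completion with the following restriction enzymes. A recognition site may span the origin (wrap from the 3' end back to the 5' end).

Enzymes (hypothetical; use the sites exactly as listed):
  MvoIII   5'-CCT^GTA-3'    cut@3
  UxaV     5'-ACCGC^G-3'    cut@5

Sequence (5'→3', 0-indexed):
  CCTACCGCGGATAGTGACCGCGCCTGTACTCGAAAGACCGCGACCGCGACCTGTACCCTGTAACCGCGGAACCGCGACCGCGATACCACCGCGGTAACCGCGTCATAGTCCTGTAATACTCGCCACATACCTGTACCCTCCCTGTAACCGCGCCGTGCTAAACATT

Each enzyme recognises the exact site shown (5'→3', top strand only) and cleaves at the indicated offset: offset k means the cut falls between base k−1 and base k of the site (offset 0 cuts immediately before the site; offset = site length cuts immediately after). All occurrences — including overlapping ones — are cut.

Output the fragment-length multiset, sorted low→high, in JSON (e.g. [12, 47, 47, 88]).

Scan for sites:
  MvoIII CCTGTA/3: at [22, 49, 56, 109, 129, 140] ⇒ [25, 52, 59, 112, 132, 143]
  UxaV ACCGCG/5: at [3, 16, 36, 42, 62, 70, 76, 87, 96, 146] ⇒ [8, 21, 41, 47, 67, 75, 81, 92, 101, 151]

Pooled cuts: [8, 21, 25, 41, 47, 52, 59, 67, 75, 81, 92, 101, 112, 132, 143, 151]

Fragment lengths:
  8→21: 13 bp
  21→25: 4 bp
  25→41: 16 bp
  41→47: 6 bp
  47→52: 5 bp
  52→59: 7 bp
  59→67: 8 bp
  67→75: 8 bp
  75→81: 6 bp
  81→92: 11 bp
  92→101: 9 bp
  101→112: 11 bp
  112→132: 20 bp
  132→143: 11 bp
  143→151: 8 bp
  151→8 (wrap): 166-151+8 = 23 bp

[4,5,6,6,7,8,8,8,9,11,11,11,13,16,20,23]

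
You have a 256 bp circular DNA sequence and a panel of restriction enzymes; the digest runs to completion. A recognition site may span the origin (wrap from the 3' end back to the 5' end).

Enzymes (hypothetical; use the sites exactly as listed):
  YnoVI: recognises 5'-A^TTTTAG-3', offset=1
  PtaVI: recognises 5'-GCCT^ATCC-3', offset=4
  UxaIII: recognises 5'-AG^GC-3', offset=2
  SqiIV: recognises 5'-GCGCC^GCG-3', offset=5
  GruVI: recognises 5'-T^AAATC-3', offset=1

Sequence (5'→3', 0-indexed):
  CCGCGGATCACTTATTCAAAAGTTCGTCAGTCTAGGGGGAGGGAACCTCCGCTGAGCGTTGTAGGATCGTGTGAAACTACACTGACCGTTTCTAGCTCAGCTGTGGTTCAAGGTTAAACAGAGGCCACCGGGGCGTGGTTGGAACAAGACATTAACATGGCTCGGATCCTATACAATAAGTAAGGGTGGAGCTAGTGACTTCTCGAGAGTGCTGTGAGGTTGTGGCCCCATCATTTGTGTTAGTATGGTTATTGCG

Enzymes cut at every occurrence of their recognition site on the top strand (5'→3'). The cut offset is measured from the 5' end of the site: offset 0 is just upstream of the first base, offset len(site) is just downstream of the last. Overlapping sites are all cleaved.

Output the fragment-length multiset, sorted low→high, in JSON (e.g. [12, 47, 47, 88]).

Scan for sites:
  YnoVI (ATTTTAG, off=1): no sites
  PtaVI (GCCTATCC, off=4): no sites
  UxaIII AGGC/2: at [121] ⇒ [123]
  SqiIV GCGCCGCG/5: at [253] ⇒ [2]
  GruVI (TAAATC, off=1): no sites

Pooled cuts: [2, 123]

Fragment lengths:
  2→123: 121 bp
  123→2 (wrap): 256-123+2 = 135 bp

[121,135]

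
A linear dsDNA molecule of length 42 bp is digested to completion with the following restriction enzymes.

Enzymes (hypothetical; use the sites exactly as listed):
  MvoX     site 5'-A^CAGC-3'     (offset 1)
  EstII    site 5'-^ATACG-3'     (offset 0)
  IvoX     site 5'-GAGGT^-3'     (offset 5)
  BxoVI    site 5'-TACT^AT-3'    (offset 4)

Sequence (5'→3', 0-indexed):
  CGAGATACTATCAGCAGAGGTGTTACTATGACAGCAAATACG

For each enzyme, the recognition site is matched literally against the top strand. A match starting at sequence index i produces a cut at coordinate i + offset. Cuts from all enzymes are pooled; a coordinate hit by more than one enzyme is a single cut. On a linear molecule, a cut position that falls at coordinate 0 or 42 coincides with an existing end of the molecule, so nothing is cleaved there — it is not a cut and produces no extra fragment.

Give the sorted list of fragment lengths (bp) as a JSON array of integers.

[4,5,6,6,9,12]

Per-enzyme occurrences:
  MvoX (ACAGC, off=1): starts [30] → cuts [31]
  EstII (ATACG, off=0): starts [37] → cuts [37]
  IvoX (GAGGT, off=5): starts [16] → cuts [21]
  BxoVI (TACTAT, off=4): starts [5, 23] → cuts [9, 27]

All cut coordinates (distinct, sorted): [9, 21, 27, 31, 37]

Fragments:
  [0,9): 9 bp
  [9,21): 12 bp
  [21,27): 6 bp
  [27,31): 4 bp
  [31,37): 6 bp
  [37,42): 5 bp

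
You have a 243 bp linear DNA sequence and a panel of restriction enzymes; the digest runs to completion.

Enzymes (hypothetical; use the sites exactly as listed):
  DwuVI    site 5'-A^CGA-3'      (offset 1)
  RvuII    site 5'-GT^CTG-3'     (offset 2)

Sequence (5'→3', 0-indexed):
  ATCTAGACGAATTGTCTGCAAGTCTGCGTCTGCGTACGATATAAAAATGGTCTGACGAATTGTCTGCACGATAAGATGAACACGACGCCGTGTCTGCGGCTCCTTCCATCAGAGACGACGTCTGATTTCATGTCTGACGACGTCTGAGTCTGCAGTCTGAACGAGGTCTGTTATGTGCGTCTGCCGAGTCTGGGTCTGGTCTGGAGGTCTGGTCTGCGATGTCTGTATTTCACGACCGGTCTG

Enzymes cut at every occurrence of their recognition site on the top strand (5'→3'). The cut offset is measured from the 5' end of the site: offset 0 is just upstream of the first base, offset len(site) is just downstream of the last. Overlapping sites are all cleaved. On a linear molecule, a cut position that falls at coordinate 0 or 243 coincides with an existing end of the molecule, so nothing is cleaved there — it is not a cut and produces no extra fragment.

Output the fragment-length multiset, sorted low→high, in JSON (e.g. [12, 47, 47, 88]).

[3,4,4,5,5,5,5,6,6,6,6,6,6,7,7,7,8,8,8,8,8,9,9,10,11,12,13,14,15,22]

Per-enzyme occurrences:
  DwuVI ACGA/1: at [6, 35, 54, 67, 81, 114, 136, 160, 231] ⇒ [7, 36, 55, 68, 82, 115, 137, 161, 232]
  RvuII GTCTG/2: at [13, 21, 27, 49, 61, 91, 119, 131, 141, 147, 154, 165, 178, 187, 193, 198, 206, 211, 220, 238] ⇒ [15, 23, 29, 51, 63, 93, 121, 133, 143, 149, 156, 167, 180, 189, 195, 200, 208, 213, 222, 240]

All cut coordinates (distinct, sorted): [7, 15, 23, 29, 36, 51, 55, 63, 68, 82, 93, 115, 121, 133, 137, 143, 149, 156, 161, 167, 180, 189, 195, 200, 208, 213, 222, 232, 240]

Fragments:
  [0,7): 7 bp
  [7,15): 8 bp
  [15,23): 8 bp
  [23,29): 6 bp
  [29,36): 7 bp
  [36,51): 15 bp
  [51,55): 4 bp
  [55,63): 8 bp
  [63,68): 5 bp
  [68,82): 14 bp
  [82,93): 11 bp
  [93,115): 22 bp
  [115,121): 6 bp
  [121,133): 12 bp
  [133,137): 4 bp
  [137,143): 6 bp
  [143,149): 6 bp
  [149,156): 7 bp
  [156,161): 5 bp
  [161,167): 6 bp
  [167,180): 13 bp
  [180,189): 9 bp
  [189,195): 6 bp
  [195,200): 5 bp
  [200,208): 8 bp
  [208,213): 5 bp
  [213,222): 9 bp
  [222,232): 10 bp
  [232,240): 8 bp
  [240,243): 3 bp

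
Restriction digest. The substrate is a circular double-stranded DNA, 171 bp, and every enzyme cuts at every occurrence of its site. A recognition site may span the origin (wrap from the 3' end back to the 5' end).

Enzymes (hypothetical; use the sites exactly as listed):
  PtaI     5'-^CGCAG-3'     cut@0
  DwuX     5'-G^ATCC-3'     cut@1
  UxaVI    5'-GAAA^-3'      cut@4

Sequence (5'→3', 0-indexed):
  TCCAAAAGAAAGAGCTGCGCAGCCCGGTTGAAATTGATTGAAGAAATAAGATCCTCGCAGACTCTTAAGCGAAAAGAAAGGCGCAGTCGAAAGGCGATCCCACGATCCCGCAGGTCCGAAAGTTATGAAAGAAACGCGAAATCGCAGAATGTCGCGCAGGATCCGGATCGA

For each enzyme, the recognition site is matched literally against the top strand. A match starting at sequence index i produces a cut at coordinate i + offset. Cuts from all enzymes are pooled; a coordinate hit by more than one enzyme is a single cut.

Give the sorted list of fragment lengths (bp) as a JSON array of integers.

[1,2,4,4,4,4,5,5,6,6,7,8,9,10,11,12,12,13,13,16,19]

Per-enzyme occurrences:
  PtaI (CGCAG, off=0): starts [17, 55, 81, 108, 142, 154] → cuts [17, 55, 81, 108, 142, 154]
  DwuX (GATCC, off=1): starts [49, 95, 103, 159, 169] → cuts [50, 96, 104, 160, 170]
  UxaVI (GAAA, off=4): starts [7, 29, 42, 70, 75, 88, 117, 126, 130, 137] → cuts [11, 33, 46, 74, 79, 92, 121, 130, 134, 141]

All cut coordinates (distinct, sorted): [11, 17, 33, 46, 50, 55, 74, 79, 81, 92, 96, 104, 108, 121, 130, 134, 141, 142, 154, 160, 170]

Fragments:
  11→17: 6 bp
  17→33: 16 bp
  33→46: 13 bp
  46→50: 4 bp
  50→55: 5 bp
  55→74: 19 bp
  74→79: 5 bp
  79→81: 2 bp
  81→92: 11 bp
  92→96: 4 bp
  96→104: 8 bp
  104→108: 4 bp
  108→121: 13 bp
  121→130: 9 bp
  130→134: 4 bp
  134→141: 7 bp
  141→142: 1 bp
  142→154: 12 bp
  154→160: 6 bp
  160→170: 10 bp
  170→11 (wrap): 171-170+11 = 12 bp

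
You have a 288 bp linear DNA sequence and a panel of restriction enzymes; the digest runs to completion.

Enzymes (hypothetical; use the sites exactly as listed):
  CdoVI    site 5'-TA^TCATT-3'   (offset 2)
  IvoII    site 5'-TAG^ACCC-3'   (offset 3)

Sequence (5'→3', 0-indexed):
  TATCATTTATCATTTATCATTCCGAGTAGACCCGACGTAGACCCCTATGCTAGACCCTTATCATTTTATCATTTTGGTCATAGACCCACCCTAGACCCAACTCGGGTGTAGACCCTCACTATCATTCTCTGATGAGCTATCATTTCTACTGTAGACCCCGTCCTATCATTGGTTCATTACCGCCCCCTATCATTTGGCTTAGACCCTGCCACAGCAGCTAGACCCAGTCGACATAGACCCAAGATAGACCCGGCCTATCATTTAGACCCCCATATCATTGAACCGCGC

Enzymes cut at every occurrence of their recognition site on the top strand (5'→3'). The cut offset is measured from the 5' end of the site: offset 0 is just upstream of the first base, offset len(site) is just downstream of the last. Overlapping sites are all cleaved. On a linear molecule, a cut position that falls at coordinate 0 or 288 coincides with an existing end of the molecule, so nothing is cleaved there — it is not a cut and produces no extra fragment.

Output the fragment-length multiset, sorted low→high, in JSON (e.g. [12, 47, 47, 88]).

[2,7,7,7,8,8,9,10,10,11,11,11,11,13,13,13,14,15,15,15,17,18,19,24]

Scan for sites:
  CdoVI TATCATT/2: at [0, 7, 14, 58, 66, 119, 137, 163, 187, 255, 272] ⇒ [2, 9, 16, 60, 68, 121, 139, 165, 189, 257, 274]
  IvoII TAGACCC/3: at [26, 37, 50, 80, 91, 108, 151, 199, 218, 233, 244, 262] ⇒ [29, 40, 53, 83, 94, 111, 154, 202, 221, 236, 247, 265]

Pooled cuts: [2, 9, 16, 29, 40, 53, 60, 68, 83, 94, 111, 121, 139, 154, 165, 189, 202, 221, 236, 247, 257, 265, 274]

Fragment lengths:
  [0,2): 2 bp
  [2,9): 7 bp
  [9,16): 7 bp
  [16,29): 13 bp
  [29,40): 11 bp
  [40,53): 13 bp
  [53,60): 7 bp
  [60,68): 8 bp
  [68,83): 15 bp
  [83,94): 11 bp
  [94,111): 17 bp
  [111,121): 10 bp
  [121,139): 18 bp
  [139,154): 15 bp
  [154,165): 11 bp
  [165,189): 24 bp
  [189,202): 13 bp
  [202,221): 19 bp
  [221,236): 15 bp
  [236,247): 11 bp
  [247,257): 10 bp
  [257,265): 8 bp
  [265,274): 9 bp
  [274,288): 14 bp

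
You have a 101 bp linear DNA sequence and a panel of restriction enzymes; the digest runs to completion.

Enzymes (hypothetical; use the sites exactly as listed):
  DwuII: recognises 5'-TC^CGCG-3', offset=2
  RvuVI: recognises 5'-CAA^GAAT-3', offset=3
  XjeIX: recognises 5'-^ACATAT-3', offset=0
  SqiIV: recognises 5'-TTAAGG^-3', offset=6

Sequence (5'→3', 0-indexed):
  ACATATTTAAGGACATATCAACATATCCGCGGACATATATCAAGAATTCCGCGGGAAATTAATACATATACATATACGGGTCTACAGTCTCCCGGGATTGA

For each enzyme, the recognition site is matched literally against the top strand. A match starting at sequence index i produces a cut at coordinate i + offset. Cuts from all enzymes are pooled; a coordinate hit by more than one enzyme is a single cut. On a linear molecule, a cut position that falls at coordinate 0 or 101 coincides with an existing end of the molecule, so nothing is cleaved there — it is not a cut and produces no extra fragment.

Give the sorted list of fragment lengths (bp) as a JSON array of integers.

Scan for sites:
  DwuII (TCCGCG, off=2): starts [25, 47] → cuts [27, 49]
  RvuVI (CAAGAAT, off=3): starts [40] → cuts [43]
  XjeIX (ACATAT, off=0): starts [0, 12, 20, 32, 63, 69] → cuts [12, 20, 32, 63, 69] (position 0 is a terminus of the linear molecule — no cut)
  SqiIV (TTAAGG, off=6): starts [6] → cuts [12]

Pooled cuts: [12, 20, 27, 32, 43, 49, 63, 69]

Fragments:
  [0,12): 12 bp
  [12,20): 8 bp
  [20,27): 7 bp
  [27,32): 5 bp
  [32,43): 11 bp
  [43,49): 6 bp
  [49,63): 14 bp
  [63,69): 6 bp
  [69,101): 32 bp

[5,6,6,7,8,11,12,14,32]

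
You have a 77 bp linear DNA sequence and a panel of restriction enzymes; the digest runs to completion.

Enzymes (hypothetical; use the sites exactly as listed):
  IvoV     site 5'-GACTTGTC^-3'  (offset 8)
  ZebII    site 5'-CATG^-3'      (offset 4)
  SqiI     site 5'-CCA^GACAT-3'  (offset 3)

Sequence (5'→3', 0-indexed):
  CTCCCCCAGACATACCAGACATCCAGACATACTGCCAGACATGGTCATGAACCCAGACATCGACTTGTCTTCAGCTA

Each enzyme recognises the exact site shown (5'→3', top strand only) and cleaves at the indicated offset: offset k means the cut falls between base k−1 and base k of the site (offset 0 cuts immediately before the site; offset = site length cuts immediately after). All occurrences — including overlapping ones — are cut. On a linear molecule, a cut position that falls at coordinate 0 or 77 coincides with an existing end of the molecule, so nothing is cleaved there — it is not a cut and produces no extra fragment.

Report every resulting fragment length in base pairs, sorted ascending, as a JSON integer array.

[6,6,6,8,8,8,9,12,14]

Scan for sites:
  IvoV (GACTTGTC, off=8): starts [61] → cuts [69]
  ZebII (CATG, off=4): starts [39, 45] → cuts [43, 49]
  SqiI (CCAGACAT, off=3): starts [5, 14, 22, 34, 52] → cuts [8, 17, 25, 37, 55]

All cut coordinates (distinct, sorted): [8, 17, 25, 37, 43, 49, 55, 69]

Fragments:
  [0,8): 8 bp
  [8,17): 9 bp
  [17,25): 8 bp
  [25,37): 12 bp
  [37,43): 6 bp
  [43,49): 6 bp
  [49,55): 6 bp
  [55,69): 14 bp
  [69,77): 8 bp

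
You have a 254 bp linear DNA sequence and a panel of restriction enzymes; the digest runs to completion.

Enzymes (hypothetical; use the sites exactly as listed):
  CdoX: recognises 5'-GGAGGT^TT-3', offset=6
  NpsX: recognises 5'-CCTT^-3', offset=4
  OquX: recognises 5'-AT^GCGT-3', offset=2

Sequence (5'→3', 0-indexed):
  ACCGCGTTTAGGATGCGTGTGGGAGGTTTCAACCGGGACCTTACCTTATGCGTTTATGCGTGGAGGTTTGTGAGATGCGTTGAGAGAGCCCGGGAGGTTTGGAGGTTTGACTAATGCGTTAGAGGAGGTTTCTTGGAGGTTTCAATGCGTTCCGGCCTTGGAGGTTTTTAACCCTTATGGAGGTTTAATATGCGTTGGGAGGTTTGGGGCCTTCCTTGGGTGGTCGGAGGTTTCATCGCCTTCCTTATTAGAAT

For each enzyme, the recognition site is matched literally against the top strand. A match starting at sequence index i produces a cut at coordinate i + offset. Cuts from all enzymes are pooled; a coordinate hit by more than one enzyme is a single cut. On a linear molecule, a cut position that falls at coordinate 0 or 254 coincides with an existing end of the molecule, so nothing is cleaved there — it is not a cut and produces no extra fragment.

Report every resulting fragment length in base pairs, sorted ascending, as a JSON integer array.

Per-enzyme occurrences:
  CdoX (GGAGGTTT, off=6): starts [21, 61, 92, 100, 123, 134, 159, 178, 197, 225] → cuts [27, 67, 98, 106, 129, 140, 165, 184, 203, 231]
  NpsX (CCTT, off=4): starts [38, 43, 155, 172, 209, 213, 238, 242] → cuts [42, 47, 159, 176, 213, 217, 242, 246]
  OquX (ATGCGT, off=2): starts [12, 47, 55, 74, 113, 144, 189] → cuts [14, 49, 57, 76, 115, 146, 191]

All cut coordinates (distinct, sorted): [14, 27, 42, 47, 49, 57, 67, 76, 98, 106, 115, 129, 140, 146, 159, 165, 176, 184, 191, 203, 213, 217, 231, 242, 246]

Fragment lengths:
  [0,14): 14 bp
  [14,27): 13 bp
  [27,42): 15 bp
  [42,47): 5 bp
  [47,49): 2 bp
  [49,57): 8 bp
  [57,67): 10 bp
  [67,76): 9 bp
  [76,98): 22 bp
  [98,106): 8 bp
  [106,115): 9 bp
  [115,129): 14 bp
  [129,140): 11 bp
  [140,146): 6 bp
  [146,159): 13 bp
  [159,165): 6 bp
  [165,176): 11 bp
  [176,184): 8 bp
  [184,191): 7 bp
  [191,203): 12 bp
  [203,213): 10 bp
  [213,217): 4 bp
  [217,231): 14 bp
  [231,242): 11 bp
  [242,246): 4 bp
  [246,254): 8 bp

[2,4,4,5,6,6,7,8,8,8,8,9,9,10,10,11,11,11,12,13,13,14,14,14,15,22]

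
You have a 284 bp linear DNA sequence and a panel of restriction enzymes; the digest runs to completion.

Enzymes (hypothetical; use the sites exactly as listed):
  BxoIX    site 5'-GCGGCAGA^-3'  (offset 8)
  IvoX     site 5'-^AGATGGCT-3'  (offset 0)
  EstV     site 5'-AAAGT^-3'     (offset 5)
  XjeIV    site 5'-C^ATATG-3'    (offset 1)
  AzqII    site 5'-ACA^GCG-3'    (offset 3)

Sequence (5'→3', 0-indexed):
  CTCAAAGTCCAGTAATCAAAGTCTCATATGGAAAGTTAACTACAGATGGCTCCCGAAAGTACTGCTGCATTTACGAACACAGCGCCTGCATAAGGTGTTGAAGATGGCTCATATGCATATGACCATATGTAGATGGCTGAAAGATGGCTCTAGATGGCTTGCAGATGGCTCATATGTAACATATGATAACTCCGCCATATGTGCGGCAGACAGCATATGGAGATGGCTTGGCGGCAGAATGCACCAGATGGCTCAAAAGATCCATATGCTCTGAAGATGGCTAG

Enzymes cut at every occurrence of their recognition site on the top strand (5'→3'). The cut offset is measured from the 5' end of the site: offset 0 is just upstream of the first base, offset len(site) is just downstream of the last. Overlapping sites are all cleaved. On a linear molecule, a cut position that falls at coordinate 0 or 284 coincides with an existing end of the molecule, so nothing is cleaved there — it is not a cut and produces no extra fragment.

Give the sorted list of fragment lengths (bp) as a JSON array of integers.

[3,4,6,6,6,7,7,8,8,9,9,9,10,10,11,11,11,11,14,14,16,17,18,18,20,21]

Scan for sites:
  BxoIX GCGGCAGA/8: at [202, 230] ⇒ [210, 238]
  IvoX AGATGGCT/0: at [43, 101, 130, 141, 151, 162, 220, 245, 274] ⇒ [43, 101, 130, 141, 151, 162, 220, 245, 274]
  EstV AAAGT/5: at [3, 17, 31, 55] ⇒ [8, 22, 36, 60]
  XjeIV CATATG/1: at [24, 109, 115, 123, 170, 179, 195, 213, 262] ⇒ [25, 110, 116, 124, 171, 180, 196, 214, 263]
  AzqII ACAGCG/3: at [78] ⇒ [81]

Pooled cuts: [8, 22, 25, 36, 43, 60, 81, 101, 110, 116, 124, 130, 141, 151, 162, 171, 180, 196, 210, 214, 220, 238, 245, 263, 274]

Fragments:
  [0,8): 8 bp
  [8,22): 14 bp
  [22,25): 3 bp
  [25,36): 11 bp
  [36,43): 7 bp
  [43,60): 17 bp
  [60,81): 21 bp
  [81,101): 20 bp
  [101,110): 9 bp
  [110,116): 6 bp
  [116,124): 8 bp
  [124,130): 6 bp
  [130,141): 11 bp
  [141,151): 10 bp
  [151,162): 11 bp
  [162,171): 9 bp
  [171,180): 9 bp
  [180,196): 16 bp
  [196,210): 14 bp
  [210,214): 4 bp
  [214,220): 6 bp
  [220,238): 18 bp
  [238,245): 7 bp
  [245,263): 18 bp
  [263,274): 11 bp
  [274,284): 10 bp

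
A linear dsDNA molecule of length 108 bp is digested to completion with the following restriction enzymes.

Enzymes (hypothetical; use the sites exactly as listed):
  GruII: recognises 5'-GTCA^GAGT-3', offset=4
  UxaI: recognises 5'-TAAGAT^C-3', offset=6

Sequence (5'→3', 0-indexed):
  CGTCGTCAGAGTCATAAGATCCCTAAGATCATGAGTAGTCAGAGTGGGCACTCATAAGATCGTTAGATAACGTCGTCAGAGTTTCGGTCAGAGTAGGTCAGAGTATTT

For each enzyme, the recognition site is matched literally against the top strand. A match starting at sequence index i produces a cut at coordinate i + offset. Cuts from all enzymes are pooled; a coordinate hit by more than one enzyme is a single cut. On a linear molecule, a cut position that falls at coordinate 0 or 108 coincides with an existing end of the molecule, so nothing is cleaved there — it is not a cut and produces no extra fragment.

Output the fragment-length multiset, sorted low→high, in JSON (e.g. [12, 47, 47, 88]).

Scan for sites:
  GruII GTCAGAGT/4: at [4, 37, 74, 86, 96] ⇒ [8, 41, 78, 90, 100]
  UxaI TAAGATC/6: at [14, 23, 54] ⇒ [20, 29, 60]

Pooled cuts: [8, 20, 29, 41, 60, 78, 90, 100]

Fragment lengths:
  [0,8): 8 bp
  [8,20): 12 bp
  [20,29): 9 bp
  [29,41): 12 bp
  [41,60): 19 bp
  [60,78): 18 bp
  [78,90): 12 bp
  [90,100): 10 bp
  [100,108): 8 bp

[8,8,9,10,12,12,12,18,19]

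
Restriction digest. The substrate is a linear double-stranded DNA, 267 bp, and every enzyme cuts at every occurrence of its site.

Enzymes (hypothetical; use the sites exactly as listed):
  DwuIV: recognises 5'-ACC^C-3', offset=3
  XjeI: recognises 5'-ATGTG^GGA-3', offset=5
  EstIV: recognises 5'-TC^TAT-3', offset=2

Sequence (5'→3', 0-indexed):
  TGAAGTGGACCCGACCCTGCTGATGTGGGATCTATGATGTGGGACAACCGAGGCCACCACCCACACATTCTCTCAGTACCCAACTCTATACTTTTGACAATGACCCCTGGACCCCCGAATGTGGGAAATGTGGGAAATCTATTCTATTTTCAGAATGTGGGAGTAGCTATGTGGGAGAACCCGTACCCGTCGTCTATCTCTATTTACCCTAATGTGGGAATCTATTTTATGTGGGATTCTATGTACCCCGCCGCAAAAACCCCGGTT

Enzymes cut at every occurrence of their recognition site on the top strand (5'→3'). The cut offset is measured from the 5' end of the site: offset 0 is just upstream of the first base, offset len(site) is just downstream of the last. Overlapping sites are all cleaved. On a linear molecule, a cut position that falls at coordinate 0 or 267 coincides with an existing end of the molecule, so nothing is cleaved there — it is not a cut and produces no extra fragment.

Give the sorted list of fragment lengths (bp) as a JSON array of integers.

Scan for sites:
  DwuIV ACCC/3: at [8, 13, 58, 77, 102, 110, 178, 184, 205, 244, 258] ⇒ [11, 16, 61, 80, 105, 113, 181, 187, 208, 247, 261]
  XjeI ATGTGGGA/5: at [22, 36, 118, 127, 154, 168, 211, 228] ⇒ [27, 41, 123, 132, 159, 173, 216, 233]
  EstIV TCTAT/2: at [30, 84, 137, 142, 192, 198, 220, 237] ⇒ [32, 86, 139, 144, 194, 200, 222, 239]

All cut coordinates (distinct, sorted): [11, 16, 27, 32, 41, 61, 80, 86, 105, 113, 123, 132, 139, 144, 159, 173, 181, 187, 194, 200, 208, 216, 222, 233, 239, 247, 261]

Fragment lengths:
  [0,11): 11 bp
  [11,16): 5 bp
  [16,27): 11 bp
  [27,32): 5 bp
  [32,41): 9 bp
  [41,61): 20 bp
  [61,80): 19 bp
  [80,86): 6 bp
  [86,105): 19 bp
  [105,113): 8 bp
  [113,123): 10 bp
  [123,132): 9 bp
  [132,139): 7 bp
  [139,144): 5 bp
  [144,159): 15 bp
  [159,173): 14 bp
  [173,181): 8 bp
  [181,187): 6 bp
  [187,194): 7 bp
  [194,200): 6 bp
  [200,208): 8 bp
  [208,216): 8 bp
  [216,222): 6 bp
  [222,233): 11 bp
  [233,239): 6 bp
  [239,247): 8 bp
  [247,261): 14 bp
  [261,267): 6 bp

[5,5,5,6,6,6,6,6,6,7,7,8,8,8,8,8,9,9,10,11,11,11,14,14,15,19,19,20]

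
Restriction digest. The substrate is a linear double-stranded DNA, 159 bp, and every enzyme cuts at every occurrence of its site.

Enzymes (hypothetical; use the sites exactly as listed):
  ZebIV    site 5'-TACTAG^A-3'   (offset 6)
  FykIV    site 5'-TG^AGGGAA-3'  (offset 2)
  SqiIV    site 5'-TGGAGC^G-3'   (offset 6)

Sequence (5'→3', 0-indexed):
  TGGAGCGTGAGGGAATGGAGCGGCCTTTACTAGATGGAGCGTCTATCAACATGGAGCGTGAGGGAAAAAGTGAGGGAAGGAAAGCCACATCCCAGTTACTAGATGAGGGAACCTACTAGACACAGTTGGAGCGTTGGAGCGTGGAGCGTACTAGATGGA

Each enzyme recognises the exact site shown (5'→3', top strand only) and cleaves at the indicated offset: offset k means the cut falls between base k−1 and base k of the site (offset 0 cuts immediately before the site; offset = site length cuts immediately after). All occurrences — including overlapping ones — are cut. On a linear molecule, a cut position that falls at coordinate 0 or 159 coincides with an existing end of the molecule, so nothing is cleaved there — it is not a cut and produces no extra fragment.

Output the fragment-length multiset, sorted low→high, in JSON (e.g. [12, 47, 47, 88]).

[3,3,3,5,6,7,7,7,8,12,12,12,13,14,17,30]

Site scan:
  ZebIV (TACTAGA, off=6): starts [27, 96, 113, 148] → cuts [33, 102, 119, 154]
  FykIV (TGAGGGAA, off=2): starts [7, 58, 70, 103] → cuts [9, 60, 72, 105]
  SqiIV (TGGAGCG, off=6): starts [0, 15, 34, 51, 126, 134, 141] → cuts [6, 21, 40, 57, 132, 140, 147]

Pooled cuts: [6, 9, 21, 33, 40, 57, 60, 72, 102, 105, 119, 132, 140, 147, 154]

Fragments:
  [0,6): 6 bp
  [6,9): 3 bp
  [9,21): 12 bp
  [21,33): 12 bp
  [33,40): 7 bp
  [40,57): 17 bp
  [57,60): 3 bp
  [60,72): 12 bp
  [72,102): 30 bp
  [102,105): 3 bp
  [105,119): 14 bp
  [119,132): 13 bp
  [132,140): 8 bp
  [140,147): 7 bp
  [147,154): 7 bp
  [154,159): 5 bp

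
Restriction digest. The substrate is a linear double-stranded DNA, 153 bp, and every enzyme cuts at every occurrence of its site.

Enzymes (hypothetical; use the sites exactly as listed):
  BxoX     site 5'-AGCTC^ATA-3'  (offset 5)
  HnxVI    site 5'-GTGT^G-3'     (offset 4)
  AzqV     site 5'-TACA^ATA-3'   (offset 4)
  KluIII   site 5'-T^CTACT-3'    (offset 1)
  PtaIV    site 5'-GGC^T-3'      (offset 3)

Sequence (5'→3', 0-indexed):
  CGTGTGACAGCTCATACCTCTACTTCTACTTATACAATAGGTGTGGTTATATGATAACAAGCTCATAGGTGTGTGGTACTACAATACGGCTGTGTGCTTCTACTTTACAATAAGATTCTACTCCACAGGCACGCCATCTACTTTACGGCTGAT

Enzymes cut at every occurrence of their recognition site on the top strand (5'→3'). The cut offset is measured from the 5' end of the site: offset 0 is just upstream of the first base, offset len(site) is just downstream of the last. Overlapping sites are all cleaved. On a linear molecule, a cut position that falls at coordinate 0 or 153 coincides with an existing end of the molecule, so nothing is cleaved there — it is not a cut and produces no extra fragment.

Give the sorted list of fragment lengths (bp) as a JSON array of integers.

Site scan:
  BxoX (AGCTCATA, off=5): starts [8, 59] → cuts [13, 64]
  HnxVI (GTGTG, off=4): starts [1, 40, 68, 70, 91] → cuts [5, 44, 72, 74, 95]
  AzqV (TACAATA, off=4): starts [32, 79, 105] → cuts [36, 83, 109]
  KluIII (TCTACT, off=1): starts [18, 24, 98, 116, 136] → cuts [19, 25, 99, 117, 137]
  PtaIV (GGCT, off=3): starts [87, 146] → cuts [90, 149]

Pooled cuts: [5, 13, 19, 25, 36, 44, 64, 72, 74, 83, 90, 95, 99, 109, 117, 137, 149]

Fragments:
  [0,5): 5 bp
  [5,13): 8 bp
  [13,19): 6 bp
  [19,25): 6 bp
  [25,36): 11 bp
  [36,44): 8 bp
  [44,64): 20 bp
  [64,72): 8 bp
  [72,74): 2 bp
  [74,83): 9 bp
  [83,90): 7 bp
  [90,95): 5 bp
  [95,99): 4 bp
  [99,109): 10 bp
  [109,117): 8 bp
  [117,137): 20 bp
  [137,149): 12 bp
  [149,153): 4 bp

[2,4,4,5,5,6,6,7,8,8,8,8,9,10,11,12,20,20]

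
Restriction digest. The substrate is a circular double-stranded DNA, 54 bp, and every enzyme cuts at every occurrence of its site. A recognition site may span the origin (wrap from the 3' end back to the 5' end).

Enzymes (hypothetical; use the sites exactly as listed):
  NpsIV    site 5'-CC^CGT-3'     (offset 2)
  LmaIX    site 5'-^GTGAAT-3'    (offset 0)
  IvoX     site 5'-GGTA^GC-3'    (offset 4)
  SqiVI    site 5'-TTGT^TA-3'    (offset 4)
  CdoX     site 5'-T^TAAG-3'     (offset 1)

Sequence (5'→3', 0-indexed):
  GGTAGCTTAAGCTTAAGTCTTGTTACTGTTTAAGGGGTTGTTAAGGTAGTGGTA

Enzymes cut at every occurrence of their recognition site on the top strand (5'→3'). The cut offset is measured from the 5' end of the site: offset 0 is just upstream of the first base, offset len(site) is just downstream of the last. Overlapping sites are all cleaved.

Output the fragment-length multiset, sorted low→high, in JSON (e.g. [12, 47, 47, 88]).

[3,6,7,10,11,17]

Site scan:
  NpsIV (CCCGT, off=2): no sites
  LmaIX (GTGAAT, off=0): no sites
  IvoX (GGTAGC, off=4): starts [0] → cuts [4]
  SqiVI (TTGTTA, off=4): starts [19, 37] → cuts [23, 41]
  CdoX (TTAAG, off=1): starts [6, 12, 29, 40] → cuts [7, 13, 30, 41]

All cut coordinates (distinct, sorted): [4, 7, 13, 23, 30, 41]

Fragment lengths:
  4→7: 3 bp
  7→13: 6 bp
  13→23: 10 bp
  23→30: 7 bp
  30→41: 11 bp
  41→4 (wrap): 54-41+4 = 17 bp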